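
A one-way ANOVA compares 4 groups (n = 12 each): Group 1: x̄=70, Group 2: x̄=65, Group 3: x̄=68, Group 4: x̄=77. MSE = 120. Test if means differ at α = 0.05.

Grand mean = 70.0. SS_between = 936.0, MS_between = 312.0. F = 2.6, F_crit ≈ 2.816. Fail to reject H₀.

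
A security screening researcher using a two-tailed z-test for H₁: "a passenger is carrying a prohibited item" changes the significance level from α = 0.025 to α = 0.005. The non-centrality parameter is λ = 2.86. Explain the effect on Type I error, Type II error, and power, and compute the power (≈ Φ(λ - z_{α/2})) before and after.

Decreasing α from 0.025 to 0.005:
• Type I error rate decreases (α is the Type I rate by definition).
• Critical value moves from z_{α/2} = 2.241 to 2.807, so power = Φ(λ - z_{α/2}) goes from Φ(2.86 - 2.241) = 0.732 to Φ(2.86 - 2.807) = 0.521.
• Type II error rate β = 1 - power therefore increases (0.268 → 0.479).
Appropriate when false positives are costly — here, detaining an innocent passenger — delay and inconvenience.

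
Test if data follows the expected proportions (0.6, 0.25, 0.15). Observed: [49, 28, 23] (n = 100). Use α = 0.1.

Expected: [60.0, 25.0, 15.0]. χ² = 6.643. df = 2, critical = 4.605. Reject H₀.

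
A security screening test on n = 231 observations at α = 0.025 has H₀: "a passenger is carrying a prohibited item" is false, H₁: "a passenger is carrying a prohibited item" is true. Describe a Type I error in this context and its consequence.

Type I error: rejecting H₀ when it is true — concluding that a passenger is carrying a prohibited item when in fact it is not. Consequence: detaining an innocent passenger — delay and inconvenience.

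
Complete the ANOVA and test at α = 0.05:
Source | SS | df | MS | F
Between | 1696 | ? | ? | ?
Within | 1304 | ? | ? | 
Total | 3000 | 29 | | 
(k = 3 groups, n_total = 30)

df_between = 2, df_within = 27. MS_between = 848.0, MS_within = 48.3. F = 17.558, F_crit ≈ 3.354. Reject H₀.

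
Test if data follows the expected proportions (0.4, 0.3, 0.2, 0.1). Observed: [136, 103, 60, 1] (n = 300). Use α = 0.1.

Expected: [120.0, 90.0, 60.0, 30.0]. χ² = 32.044. df = 3, critical = 6.251. Reject H₀.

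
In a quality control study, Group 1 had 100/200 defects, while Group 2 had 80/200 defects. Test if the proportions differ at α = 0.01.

p̂₁ = 0.5, p̂₂ = 0.4, pooled p̂ = 0.45. z = 2.01. Critical: ±2.576. Fail to reject H₀.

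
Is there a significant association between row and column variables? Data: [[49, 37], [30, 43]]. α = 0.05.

χ² = 3.983. df = 1, critical = 3.841. Reject H₀. Variables are dependent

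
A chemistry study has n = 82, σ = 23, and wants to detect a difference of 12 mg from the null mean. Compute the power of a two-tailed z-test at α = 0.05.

SE = σ/√n = 23/√82 = 2.54. Non-centrality λ = d/SE = 12/2.54 = 4.725. Power ≈ Φ(λ - z_{α/2}) = Φ(4.725 - 1.96) = Φ(2.765) = 0.997.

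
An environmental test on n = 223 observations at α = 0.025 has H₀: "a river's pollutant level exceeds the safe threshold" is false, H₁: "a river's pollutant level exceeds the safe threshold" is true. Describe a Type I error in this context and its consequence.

Type I error: rejecting H₀ when it is true — concluding that a river's pollutant level exceeds the safe threshold when in fact it is not. Consequence: shutting down a compliant factory unnecessarily.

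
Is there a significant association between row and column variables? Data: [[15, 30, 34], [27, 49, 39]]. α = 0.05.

χ² = 1.719. df = 2, critical = 5.991. Fail to reject H₀. No evidence of dependence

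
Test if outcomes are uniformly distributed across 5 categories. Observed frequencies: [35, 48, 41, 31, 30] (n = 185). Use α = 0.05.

Expected = 37 each. χ² = Σ(O-E)²/E = 6.108. df = 4, critical value = 9.488. Fail to reject H₀.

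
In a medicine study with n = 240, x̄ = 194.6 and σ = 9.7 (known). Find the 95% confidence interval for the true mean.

CI = x̄ ± z*(σ/√n) = 194.6 ± 1.96(9.7/√240) = 194.6 ± 1.23 = (193.37, 195.83)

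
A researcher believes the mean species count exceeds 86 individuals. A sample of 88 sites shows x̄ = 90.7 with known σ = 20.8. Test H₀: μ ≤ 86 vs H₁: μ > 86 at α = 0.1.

z = 2.12. Critical value: 1.28. Reject H₀.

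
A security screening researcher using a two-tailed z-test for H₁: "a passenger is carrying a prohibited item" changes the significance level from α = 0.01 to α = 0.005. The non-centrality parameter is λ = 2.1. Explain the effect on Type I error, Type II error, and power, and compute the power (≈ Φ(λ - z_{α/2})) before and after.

Decreasing α from 0.01 to 0.005:
• Type I error rate decreases (α is the Type I rate by definition).
• Critical value moves from z_{α/2} = 2.576 to 2.807, so power = Φ(λ - z_{α/2}) goes from Φ(2.1 - 2.576) = 0.317 to Φ(2.1 - 2.807) = 0.24.
• Type II error rate β = 1 - power therefore increases (0.683 → 0.76).
Appropriate when false positives are costly — here, detaining an innocent passenger — delay and inconvenience.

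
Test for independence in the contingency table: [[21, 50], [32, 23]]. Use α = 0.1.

χ² = 10.405. df = 1, critical = 2.706. Reject H₀. Variables are dependent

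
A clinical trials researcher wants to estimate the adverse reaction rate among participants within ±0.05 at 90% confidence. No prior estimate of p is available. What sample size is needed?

Conservative approach: use p = 0.5 (maximizes p(1-p) = 0.25). n = z²(0.25)/E² = 1.645²×0.25/0.05² = 270.6 → n = 271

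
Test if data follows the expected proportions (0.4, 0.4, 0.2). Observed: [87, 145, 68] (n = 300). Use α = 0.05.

Expected: [120.0, 120.0, 60.0]. χ² = 15.35. df = 2, critical = 5.991. Reject H₀.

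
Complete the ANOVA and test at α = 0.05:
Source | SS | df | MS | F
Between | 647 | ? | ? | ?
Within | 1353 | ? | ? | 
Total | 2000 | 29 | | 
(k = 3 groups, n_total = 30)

df_between = 2, df_within = 27. MS_between = 323.5, MS_within = 50.11. F = 6.456, F_crit ≈ 3.354. Reject H₀.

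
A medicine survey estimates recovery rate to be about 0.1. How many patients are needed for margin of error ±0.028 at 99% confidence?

n = z²p(1-p)/E² = 2.576²×0.1×0.9/0.028² = 761.8 → n = 762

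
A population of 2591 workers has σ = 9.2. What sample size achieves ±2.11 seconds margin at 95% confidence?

Without FPC: n₀ = (1.96×9.2/2.11)² = 73.034. With FPC: n = n₀N/(n₀+N-1) = 71.1 → n = 72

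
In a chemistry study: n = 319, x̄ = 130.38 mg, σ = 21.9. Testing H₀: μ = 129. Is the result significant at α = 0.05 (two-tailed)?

z = (130.38 - 129)/(21.9/√319) = 1.125. Since |z| ≤ 1.96, not significant at α = 0.05.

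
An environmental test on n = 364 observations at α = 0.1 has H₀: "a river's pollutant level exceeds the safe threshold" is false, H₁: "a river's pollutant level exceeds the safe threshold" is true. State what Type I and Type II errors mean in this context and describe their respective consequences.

Type I (false positive): concluding that a river's pollutant level exceeds the safe threshold when it is not — shutting down a compliant factory unnecessarily. Type II (false negative): failing to conclude that a river's pollutant level exceeds the safe threshold when it is — allowing unsafe pollution to continue. Which is costlier depends on domain priorities and is a judgement call rather than a statistical fact.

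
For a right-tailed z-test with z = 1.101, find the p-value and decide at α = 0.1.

p = P(Z > 1.101) = 1 - Φ(1.101) ≈ 0.1354. Since p ≥ 0.1, fail to reject H₀ (not significant) at α = 0.1.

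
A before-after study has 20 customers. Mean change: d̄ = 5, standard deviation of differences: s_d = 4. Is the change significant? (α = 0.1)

t = d̄/(s_d/√n) = 5/(4/√20) = 5.59. df = 19, critical t = ±1.729. Reject H₀.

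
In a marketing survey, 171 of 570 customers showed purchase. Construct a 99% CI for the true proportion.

p̂ = 0.3. CI = p̂ ± z*√(p̂(1-p̂)/n) = (0.251, 0.349)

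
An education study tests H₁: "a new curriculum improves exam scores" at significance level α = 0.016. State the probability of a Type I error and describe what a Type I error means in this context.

P(Type I error) = α = 0.016. A Type I error is rejecting H₀ when H₀ is actually true (false positive) — here, concluding that a new curriculum improves exam scores when in fact this is not the case. Consequence: adopting a curriculum that gives no real benefit — disruption for nothing.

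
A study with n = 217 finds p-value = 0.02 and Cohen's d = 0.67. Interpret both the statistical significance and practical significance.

Statistically significant (p = 0.02 < 0.05). Cohen's d = 0.67 indicates a medium effect size. Both statistical and practical significance should be considered.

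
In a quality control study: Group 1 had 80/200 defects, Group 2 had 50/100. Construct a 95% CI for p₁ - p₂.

p̂₁ = 0.4, p̂₂ = 0.5. Difference = -0.1. CI = (-0.219, 0.019)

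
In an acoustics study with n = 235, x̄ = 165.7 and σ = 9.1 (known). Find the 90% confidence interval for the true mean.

CI = x̄ ± z*(σ/√n) = 165.7 ± 1.645(9.1/√235) = 165.7 ± 0.98 = (164.72, 166.68)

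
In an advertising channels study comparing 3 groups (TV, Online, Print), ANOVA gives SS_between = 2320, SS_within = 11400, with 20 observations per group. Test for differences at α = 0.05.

df_between = 2, df_within = 57. F = MS_between/MS_within = 1160.0/200.0 = 5.8. F_crit ≈ 3.159. Reject H₀. At least one mean differs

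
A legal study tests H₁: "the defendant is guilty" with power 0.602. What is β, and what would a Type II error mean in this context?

β = 1 - power = 1 - 0.602 = 0.398. A Type II error is failing to reject H₀ when H₀ is false (false negative) — here, failing to conclude that the defendant is guilty when in fact it is true. Consequence: acquitting a guilty person.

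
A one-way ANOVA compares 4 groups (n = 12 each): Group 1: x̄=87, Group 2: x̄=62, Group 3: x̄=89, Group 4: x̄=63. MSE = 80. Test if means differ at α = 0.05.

Grand mean = 75.25. SS_between = 7833.0, MS_between = 2611.0. F = 32.638, F_crit ≈ 2.816. Reject H₀.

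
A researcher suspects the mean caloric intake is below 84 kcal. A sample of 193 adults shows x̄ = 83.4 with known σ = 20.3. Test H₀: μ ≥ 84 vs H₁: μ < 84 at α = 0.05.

z = -0.411. Critical value: -1.645. Fail to reject H₀.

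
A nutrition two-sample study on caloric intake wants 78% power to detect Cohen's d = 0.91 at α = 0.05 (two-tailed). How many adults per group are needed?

z_{α/2} = 1.96, z_β = Φ⁻¹(0.78) = 0.772. For large effect (d = 0.91): n per group = 2(z_{α/2} + z_β)²/d² = 2(1.96 + 0.772)²/0.91² = 18.03 → 19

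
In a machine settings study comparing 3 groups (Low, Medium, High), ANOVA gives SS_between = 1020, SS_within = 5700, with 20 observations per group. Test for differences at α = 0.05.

df_between = 2, df_within = 57. F = MS_between/MS_within = 510.0/100.0 = 5.1. F_crit ≈ 3.159. Reject H₀. At least one mean differs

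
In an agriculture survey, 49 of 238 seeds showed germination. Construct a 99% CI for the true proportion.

p̂ = 0.206. CI = p̂ ± z*√(p̂(1-p̂)/n) = (0.138, 0.273)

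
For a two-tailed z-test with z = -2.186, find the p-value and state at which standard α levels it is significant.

p = 2·P(Z > |-2.186|) = 2·(1 - Φ(2.186)) ≈ 0.0288. Significant at α = 0.1; Significant at α = 0.05.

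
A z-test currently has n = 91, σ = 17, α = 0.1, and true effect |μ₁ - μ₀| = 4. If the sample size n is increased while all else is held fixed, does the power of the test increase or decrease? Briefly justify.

Power increases: a larger n shrinks the standard error σ/√n, moving the sampling distribution under H₁ further from the critical value.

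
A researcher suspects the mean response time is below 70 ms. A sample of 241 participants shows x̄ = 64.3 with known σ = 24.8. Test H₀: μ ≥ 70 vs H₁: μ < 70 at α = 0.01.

z = -3.568. Critical value: -2.33. Reject H₀.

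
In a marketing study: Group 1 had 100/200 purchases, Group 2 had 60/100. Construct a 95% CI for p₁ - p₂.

p̂₁ = 0.5, p̂₂ = 0.6. Difference = -0.1. CI = (-0.218, 0.018)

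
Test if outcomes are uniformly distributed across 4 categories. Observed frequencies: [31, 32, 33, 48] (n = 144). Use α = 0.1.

Expected = 36 each. χ² = Σ(O-E)²/E = 5.389. df = 3, critical value = 6.251. Fail to reject H₀.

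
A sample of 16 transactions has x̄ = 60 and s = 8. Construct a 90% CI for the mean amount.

CI = x̄ ± t*(s/√n) = 60 ± 1.753(8/√16) = (56.49, 63.51)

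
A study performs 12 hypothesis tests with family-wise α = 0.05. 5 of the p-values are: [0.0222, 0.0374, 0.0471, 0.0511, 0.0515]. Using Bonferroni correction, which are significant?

Bonferroni α = 0.05/12 = 0.00417. None of the given p-values are significant.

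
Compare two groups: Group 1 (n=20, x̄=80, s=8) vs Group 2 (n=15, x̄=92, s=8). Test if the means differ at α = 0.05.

Pooled sp = 8.0. t = -4.392, df = 33. Critical t = ±2.035. Reject H₀.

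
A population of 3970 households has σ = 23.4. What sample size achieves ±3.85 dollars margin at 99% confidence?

Without FPC: n₀ = (2.576×23.4/3.85)² = 245.133. With FPC: n = n₀N/(n₀+N-1) = 230.9 → n = 231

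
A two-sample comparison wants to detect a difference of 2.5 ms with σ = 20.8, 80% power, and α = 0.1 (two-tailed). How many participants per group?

n per group = 2(z_α/2 + z_β)²σ²/d² = 2×(1.645 + 0.84)²×20.8²/2.5² = 854.9 → n = 855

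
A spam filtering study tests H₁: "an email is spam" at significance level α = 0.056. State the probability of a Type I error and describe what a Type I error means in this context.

P(Type I error) = α = 0.056. A Type I error is rejecting H₀ when H₀ is actually true (false positive) — here, concluding that an email is spam when in fact this is not the case. Consequence: a legitimate email is sent to the spam folder and the user misses it.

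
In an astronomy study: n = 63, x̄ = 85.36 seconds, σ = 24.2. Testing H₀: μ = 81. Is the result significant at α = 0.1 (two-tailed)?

z = (85.36 - 81)/(24.2/√63) = 1.43. Since |z| ≤ 1.645, not significant at α = 0.1.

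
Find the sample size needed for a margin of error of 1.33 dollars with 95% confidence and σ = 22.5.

n = (z*σ/E)² = (1.96×22.5/1.33)² = 1099.4 → n = 1100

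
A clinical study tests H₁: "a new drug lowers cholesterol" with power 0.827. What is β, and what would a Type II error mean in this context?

β = 1 - power = 1 - 0.827 = 0.173. A Type II error is failing to reject H₀ when H₀ is false (false negative) — here, failing to conclude that a new drug lowers cholesterol when in fact it is true. Consequence: shelving an effective drug — patients miss out on a treatment that would have helped.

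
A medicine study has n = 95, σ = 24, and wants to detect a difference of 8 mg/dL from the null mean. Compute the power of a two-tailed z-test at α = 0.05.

SE = σ/√n = 24/√95 = 2.462. Non-centrality λ = d/SE = 8/2.462 = 3.249. Power ≈ Φ(λ - z_{α/2}) = Φ(3.249 - 1.96) = Φ(1.289) = 0.901.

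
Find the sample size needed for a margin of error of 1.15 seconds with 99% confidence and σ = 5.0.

n = (z*σ/E)² = (2.576×5.0/1.15)² = 125.4 → n = 126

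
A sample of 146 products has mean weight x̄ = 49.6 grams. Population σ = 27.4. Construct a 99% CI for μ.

CI = x̄ ± z*(σ/√n) = 49.6 ± 2.576(27.4/√146) = 49.6 ± 5.84 = (43.76, 55.44)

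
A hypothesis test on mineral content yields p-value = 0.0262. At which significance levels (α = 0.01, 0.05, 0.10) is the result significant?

p = 0.0262. Significant at: α = 0.05, 0.1.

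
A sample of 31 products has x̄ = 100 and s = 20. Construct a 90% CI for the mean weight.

CI = x̄ ± t*(s/√n) = 100 ± 1.697(20/√31) = (93.9, 106.1)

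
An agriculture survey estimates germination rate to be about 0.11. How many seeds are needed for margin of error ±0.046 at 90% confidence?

n = z²p(1-p)/E² = 1.645²×0.11×0.89/0.046² = 125.2 → n = 126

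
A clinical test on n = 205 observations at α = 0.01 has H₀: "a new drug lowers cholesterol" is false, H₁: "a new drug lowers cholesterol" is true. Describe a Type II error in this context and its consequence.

Type II error: failing to reject H₀ when it is false — concluding that a new drug lowers cholesterol is not supported when in fact it is. Consequence: shelving an effective drug — patients miss out on a treatment that would have helped.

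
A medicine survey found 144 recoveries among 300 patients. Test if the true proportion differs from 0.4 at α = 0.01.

p̂ = 0.48, p₀ = 0.4. z = (p̂ - p₀)/√(p₀(1-p₀)/n) = 2.828. Critical: ±2.576. Reject H₀.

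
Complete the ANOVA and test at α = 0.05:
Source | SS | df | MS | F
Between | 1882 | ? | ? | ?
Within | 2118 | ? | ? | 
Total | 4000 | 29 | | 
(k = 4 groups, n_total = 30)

df_between = 3, df_within = 26. MS_between = 627.33, MS_within = 81.46. F = 7.701, F_crit ≈ 2.975. Reject H₀.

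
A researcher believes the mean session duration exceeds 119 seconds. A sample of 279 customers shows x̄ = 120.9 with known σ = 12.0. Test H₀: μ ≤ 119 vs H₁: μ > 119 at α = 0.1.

z = 2.645. Critical value: 1.28. Reject H₀.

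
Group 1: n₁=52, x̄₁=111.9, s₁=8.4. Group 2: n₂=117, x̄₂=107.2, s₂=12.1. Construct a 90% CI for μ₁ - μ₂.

Difference = 4.7. SE = √(8.4²/52 + 12.1²/117) = 1.615. CI = (2.04, 7.36)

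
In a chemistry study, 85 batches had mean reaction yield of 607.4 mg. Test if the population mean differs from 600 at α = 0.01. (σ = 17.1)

z = (x̄ - μ₀)/(σ/√n) = (607.4 - 600)/(17.1/√85) = 3.99. Critical value: ±2.576. Since |3.99| > 2.576, Reject H₀.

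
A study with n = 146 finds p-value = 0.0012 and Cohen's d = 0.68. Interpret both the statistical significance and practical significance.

Statistically significant (p = 0.0012 < 0.05). Cohen's d = 0.68 indicates a medium effect size. Both statistical and practical significance should be considered.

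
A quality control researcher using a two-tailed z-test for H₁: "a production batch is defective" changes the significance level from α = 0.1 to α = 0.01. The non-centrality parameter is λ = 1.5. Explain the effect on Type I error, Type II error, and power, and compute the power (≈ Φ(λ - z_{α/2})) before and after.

Decreasing α from 0.1 to 0.01:
• Type I error rate decreases (α is the Type I rate by definition).
• Critical value moves from z_{α/2} = 1.645 to 2.576, so power = Φ(λ - z_{α/2}) goes from Φ(1.5 - 1.645) = 0.442 to Φ(1.5 - 2.576) = 0.141.
• Type II error rate β = 1 - power therefore increases (0.558 → 0.859).
Appropriate when false positives are costly — here, scrapping a good batch — wasted material and cost for no reason.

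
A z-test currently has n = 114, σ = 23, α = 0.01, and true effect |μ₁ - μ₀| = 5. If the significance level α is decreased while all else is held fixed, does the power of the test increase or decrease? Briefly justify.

Power decreases: a smaller α raises the critical value, so less of the H₁ sampling distribution falls in the rejection region.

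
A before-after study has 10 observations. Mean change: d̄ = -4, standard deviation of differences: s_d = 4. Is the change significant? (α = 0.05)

t = d̄/(s_d/√n) = -4/(4/√10) = -3.162. df = 9, critical t = ±2.262. Reject H₀.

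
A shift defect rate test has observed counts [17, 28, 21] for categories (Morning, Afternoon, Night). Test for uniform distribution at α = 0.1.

Expected = 22 each. χ² = Σ(O-E)²/E = 2.818. df = 2, critical value = 4.605. Fail to reject H₀.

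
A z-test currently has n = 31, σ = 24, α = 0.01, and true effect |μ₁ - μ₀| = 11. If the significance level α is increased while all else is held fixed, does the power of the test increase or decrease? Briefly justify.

Power increases: a larger α lowers the critical value, so more of the H₁ sampling distribution falls in the rejection region.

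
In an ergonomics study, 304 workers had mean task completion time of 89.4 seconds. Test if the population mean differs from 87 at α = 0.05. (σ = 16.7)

z = (x̄ - μ₀)/(σ/√n) = (89.4 - 87)/(16.7/√304) = 2.506. Critical value: ±1.96. Since |2.506| > 1.96, Reject H₀.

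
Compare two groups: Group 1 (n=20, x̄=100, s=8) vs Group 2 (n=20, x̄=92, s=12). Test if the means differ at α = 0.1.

Pooled sp = 10.2. t = 2.481, df = 38. Critical t = ±1.686. Reject H₀.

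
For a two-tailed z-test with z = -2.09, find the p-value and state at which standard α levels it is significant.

p = 2·P(Z > |-2.09|) = 2·(1 - Φ(2.09)) ≈ 0.0366. Significant at α = 0.1; Significant at α = 0.05.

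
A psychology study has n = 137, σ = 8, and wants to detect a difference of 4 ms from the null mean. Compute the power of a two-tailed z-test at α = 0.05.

SE = σ/√n = 8/√137 = 0.683. Non-centrality λ = d/SE = 4/0.683 = 5.852. Power ≈ Φ(λ - z_{α/2}) = Φ(5.852 - 1.96) = Φ(3.892) = 1.0.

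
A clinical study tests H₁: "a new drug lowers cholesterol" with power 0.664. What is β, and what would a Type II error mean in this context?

β = 1 - power = 1 - 0.664 = 0.336. A Type II error is failing to reject H₀ when H₀ is false (false negative) — here, failing to conclude that a new drug lowers cholesterol when in fact it is true. Consequence: shelving an effective drug — patients miss out on a treatment that would have helped.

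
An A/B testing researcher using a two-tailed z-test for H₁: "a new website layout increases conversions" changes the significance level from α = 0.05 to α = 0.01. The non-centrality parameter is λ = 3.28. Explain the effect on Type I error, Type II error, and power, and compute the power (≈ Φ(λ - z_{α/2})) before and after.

Decreasing α from 0.05 to 0.01:
• Type I error rate decreases (α is the Type I rate by definition).
• Critical value moves from z_{α/2} = 1.96 to 2.576, so power = Φ(λ - z_{α/2}) goes from Φ(3.28 - 1.96) = 0.907 to Φ(3.28 - 2.576) = 0.759.
• Type II error rate β = 1 - power therefore increases (0.093 → 0.241).
Appropriate when false positives are costly — here, rolling out a layout that doesn't actually help — wasted engineering effort.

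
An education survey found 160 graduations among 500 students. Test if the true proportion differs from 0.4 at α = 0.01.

p̂ = 0.32, p₀ = 0.4. z = (p̂ - p₀)/√(p₀(1-p₀)/n) = -3.651. Critical: ±2.576. Reject H₀.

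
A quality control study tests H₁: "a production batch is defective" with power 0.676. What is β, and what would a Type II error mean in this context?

β = 1 - power = 1 - 0.676 = 0.324. A Type II error is failing to reject H₀ when H₀ is false (false negative) — here, failing to conclude that a production batch is defective when in fact it is true. Consequence: shipping a defective batch — faulty products reach customers.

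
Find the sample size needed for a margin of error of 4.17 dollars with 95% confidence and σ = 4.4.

n = (z*σ/E)² = (1.96×4.4/4.17)² = 4.3 → n = 5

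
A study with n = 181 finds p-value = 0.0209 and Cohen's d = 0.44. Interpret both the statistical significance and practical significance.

Statistically significant (p = 0.0209 < 0.05). Cohen's d = 0.44 indicates a small effect size. Both statistical and practical significance should be considered.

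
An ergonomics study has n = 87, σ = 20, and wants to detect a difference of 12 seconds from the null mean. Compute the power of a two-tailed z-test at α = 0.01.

SE = σ/√n = 20/√87 = 2.144. Non-centrality λ = d/SE = 12/2.144 = 5.596. Power ≈ Φ(λ - z_{α/2}) = Φ(5.596 - 2.576) = Φ(3.02) = 0.999.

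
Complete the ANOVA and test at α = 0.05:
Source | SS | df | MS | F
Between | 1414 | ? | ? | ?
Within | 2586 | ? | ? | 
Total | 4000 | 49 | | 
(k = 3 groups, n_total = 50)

df_between = 2, df_within = 47. MS_between = 707.0, MS_within = 55.02. F = 12.85, F_crit ≈ 3.195. Reject H₀.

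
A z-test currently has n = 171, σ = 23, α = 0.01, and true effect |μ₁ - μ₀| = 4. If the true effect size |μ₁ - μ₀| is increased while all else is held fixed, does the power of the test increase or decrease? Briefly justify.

Power increases: a larger true effect increases the non-centrality λ = |μ₁ - μ₀|/(σ/√n).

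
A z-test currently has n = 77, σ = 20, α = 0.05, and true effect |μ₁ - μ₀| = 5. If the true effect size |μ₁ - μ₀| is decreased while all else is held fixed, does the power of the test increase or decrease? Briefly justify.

Power decreases: a smaller true effect decreases the non-centrality λ = |μ₁ - μ₀|/(σ/√n).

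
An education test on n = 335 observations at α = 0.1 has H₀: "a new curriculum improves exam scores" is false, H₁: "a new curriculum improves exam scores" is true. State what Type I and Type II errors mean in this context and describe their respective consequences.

Type I (false positive): concluding that a new curriculum improves exam scores when it is not — adopting a curriculum that gives no real benefit — disruption for nothing. Type II (false negative): failing to conclude that a new curriculum improves exam scores when it is — keeping the old curriculum when the new one would have helped students. Which is costlier depends on domain priorities and is a judgement call rather than a statistical fact.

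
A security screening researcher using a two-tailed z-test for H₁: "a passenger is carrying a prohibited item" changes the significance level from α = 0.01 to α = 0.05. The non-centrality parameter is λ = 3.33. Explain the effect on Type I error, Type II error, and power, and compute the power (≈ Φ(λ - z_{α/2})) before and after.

Increasing α from 0.01 to 0.05:
• Type I error rate increases (α is the Type I rate by definition).
• Critical value moves from z_{α/2} = 2.576 to 1.96, so power = Φ(λ - z_{α/2}) goes from Φ(3.33 - 2.576) = 0.775 to Φ(3.33 - 1.96) = 0.915.
• Type II error rate β = 1 - power therefore decreases (0.225 → 0.085).
Appropriate when false negatives are costly — here, letting a prohibited item through — security breach.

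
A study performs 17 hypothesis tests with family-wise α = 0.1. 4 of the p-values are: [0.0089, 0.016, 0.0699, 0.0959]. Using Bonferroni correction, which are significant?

Bonferroni α = 0.1/17 = 0.00588. None of the given p-values are significant.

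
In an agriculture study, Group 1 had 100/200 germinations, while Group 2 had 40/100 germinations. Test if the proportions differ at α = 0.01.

p̂₁ = 0.5, p̂₂ = 0.4, pooled p̂ = 0.467. z = 1.637. Critical: ±2.576. Fail to reject H₀.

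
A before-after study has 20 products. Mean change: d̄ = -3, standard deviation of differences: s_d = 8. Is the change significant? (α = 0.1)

t = d̄/(s_d/√n) = -3/(8/√20) = -1.677. df = 19, critical t = ±1.729. Fail to reject H₀.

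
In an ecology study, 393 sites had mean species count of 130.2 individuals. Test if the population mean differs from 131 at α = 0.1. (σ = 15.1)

z = (x̄ - μ₀)/(σ/√n) = (130.2 - 131)/(15.1/√393) = -1.05. Critical value: ±1.645. Since |-1.05| ≤ 1.645, Fail to reject H₀.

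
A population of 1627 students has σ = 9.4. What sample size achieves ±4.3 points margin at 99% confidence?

Without FPC: n₀ = (2.576×9.4/4.3)² = 31.711. With FPC: n = n₀N/(n₀+N-1) = 31.1 → n = 32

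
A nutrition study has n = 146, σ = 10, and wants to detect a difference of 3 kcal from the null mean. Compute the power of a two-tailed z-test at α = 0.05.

SE = σ/√n = 10/√146 = 0.828. Non-centrality λ = d/SE = 3/0.828 = 3.625. Power ≈ Φ(λ - z_{α/2}) = Φ(3.625 - 1.96) = Φ(1.665) = 0.952.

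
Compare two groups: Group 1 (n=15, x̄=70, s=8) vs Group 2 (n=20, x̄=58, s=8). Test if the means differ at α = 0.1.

Pooled sp = 8.0. t = 4.392, df = 33. Critical t = ±1.692. Reject H₀.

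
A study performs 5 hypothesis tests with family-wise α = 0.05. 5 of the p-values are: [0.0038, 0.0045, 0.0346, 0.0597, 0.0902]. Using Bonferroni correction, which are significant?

Bonferroni α = 0.05/5 = 0.01. Significant p-values: [0.0038, 0.0045]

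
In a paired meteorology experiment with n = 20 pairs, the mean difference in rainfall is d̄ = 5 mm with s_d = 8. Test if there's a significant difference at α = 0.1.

t = d̄/(s_d/√n) = 5/(8/√20) = 2.795. df = 19, critical t = ±1.729. Reject H₀.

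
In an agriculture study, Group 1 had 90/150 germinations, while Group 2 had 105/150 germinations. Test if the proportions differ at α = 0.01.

p̂₁ = 0.6, p̂₂ = 0.7, pooled p̂ = 0.65. z = -1.816. Critical: ±2.576. Fail to reject H₀.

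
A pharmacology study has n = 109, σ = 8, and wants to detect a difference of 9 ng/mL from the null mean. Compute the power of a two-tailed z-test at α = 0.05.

SE = σ/√n = 8/√109 = 0.766. Non-centrality λ = d/SE = 9/0.766 = 11.745. Power ≈ Φ(λ - z_{α/2}) = Φ(11.745 - 1.96) = Φ(9.785) = 1.0.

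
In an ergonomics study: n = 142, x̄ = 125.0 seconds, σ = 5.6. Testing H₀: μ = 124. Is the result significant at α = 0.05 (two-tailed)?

z = (125.0 - 124)/(5.6/√142) = 2.128. Since |z| > 1.96, significant at α = 0.05.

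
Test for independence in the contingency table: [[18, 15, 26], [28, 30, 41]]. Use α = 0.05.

χ² = 0.433. df = 2, critical = 5.991. Fail to reject H₀. No evidence of dependence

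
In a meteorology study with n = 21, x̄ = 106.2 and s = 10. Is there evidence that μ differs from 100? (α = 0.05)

t = (x̄ - μ₀)/(s/√n) = (106.2 - 100)/(10/√21) = 2.841. df = 20, critical t = ±2.086. Reject H₀.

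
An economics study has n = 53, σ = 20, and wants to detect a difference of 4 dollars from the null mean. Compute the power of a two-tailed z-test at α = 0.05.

SE = σ/√n = 20/√53 = 2.747. Non-centrality λ = d/SE = 4/2.747 = 1.456. Power ≈ Φ(λ - z_{α/2}) = Φ(1.456 - 1.96) = Φ(-0.504) = 0.307.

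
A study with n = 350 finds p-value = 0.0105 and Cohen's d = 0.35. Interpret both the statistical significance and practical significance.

Statistically significant (p = 0.0105 < 0.05). Cohen's d = 0.35 indicates a small effect size. Both statistical and practical significance should be considered.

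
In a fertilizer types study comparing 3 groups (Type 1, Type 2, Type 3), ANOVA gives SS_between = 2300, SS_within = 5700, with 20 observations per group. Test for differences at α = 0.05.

df_between = 2, df_within = 57. F = MS_between/MS_within = 1150.0/100.0 = 11.5. F_crit ≈ 3.159. Reject H₀. At least one mean differs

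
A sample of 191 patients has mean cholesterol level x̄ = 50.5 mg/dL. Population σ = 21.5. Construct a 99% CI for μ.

CI = x̄ ± z*(σ/√n) = 50.5 ± 2.576(21.5/√191) = 50.5 ± 4.01 = (46.49, 54.51)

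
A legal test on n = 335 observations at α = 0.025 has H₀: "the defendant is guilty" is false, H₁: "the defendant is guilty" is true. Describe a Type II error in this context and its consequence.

Type II error: failing to reject H₀ when it is false — concluding that the defendant is guilty is not supported when in fact it is. Consequence: acquitting a guilty person.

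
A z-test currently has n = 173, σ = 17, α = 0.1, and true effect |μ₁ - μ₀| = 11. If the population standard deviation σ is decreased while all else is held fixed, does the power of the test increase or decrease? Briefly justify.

Power increases: a smaller σ shrinks the standard error σ/√n, moving the sampling distribution under H₁ further from the critical value.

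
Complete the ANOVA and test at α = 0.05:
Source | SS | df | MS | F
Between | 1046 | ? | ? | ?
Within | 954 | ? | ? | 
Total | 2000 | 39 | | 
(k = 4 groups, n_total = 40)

df_between = 3, df_within = 36. MS_between = 348.67, MS_within = 26.5. F = 13.157, F_crit ≈ 2.866. Reject H₀.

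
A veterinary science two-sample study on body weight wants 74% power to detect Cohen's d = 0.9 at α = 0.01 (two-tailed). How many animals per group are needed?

z_{α/2} = 2.576, z_β = Φ⁻¹(0.74) = 0.643. For large effect (d = 0.9): n per group = 2(z_{α/2} + z_β)²/d² = 2(2.576 + 0.643)²/0.9² = 25.6 → 26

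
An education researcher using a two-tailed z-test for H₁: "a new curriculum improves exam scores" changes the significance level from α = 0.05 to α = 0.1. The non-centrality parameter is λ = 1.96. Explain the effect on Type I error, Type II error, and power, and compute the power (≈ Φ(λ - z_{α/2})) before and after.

Increasing α from 0.05 to 0.1:
• Type I error rate increases (α is the Type I rate by definition).
• Critical value moves from z_{α/2} = 1.96 to 1.645, so power = Φ(λ - z_{α/2}) goes from Φ(1.96 - 1.96) = 0.5 to Φ(1.96 - 1.645) = 0.624.
• Type II error rate β = 1 - power therefore decreases (0.5 → 0.376).
Appropriate when false negatives are costly — here, keeping the old curriculum when the new one would have helped students.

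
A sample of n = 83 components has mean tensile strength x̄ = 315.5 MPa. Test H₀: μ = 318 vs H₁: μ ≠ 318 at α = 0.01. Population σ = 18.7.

z = (x̄ - μ₀)/(σ/√n) = (315.5 - 318)/(18.7/√83) = -1.218. Critical value: ±2.576. Since |-1.218| ≤ 2.576, Fail to reject H₀.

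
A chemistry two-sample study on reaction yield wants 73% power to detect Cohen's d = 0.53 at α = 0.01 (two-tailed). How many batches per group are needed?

z_{α/2} = 2.576, z_β = Φ⁻¹(0.73) = 0.613. For medium effect (d = 0.53): n per group = 2(z_{α/2} + z_β)²/d² = 2(2.576 + 0.613)²/0.53² = 72.4 → 73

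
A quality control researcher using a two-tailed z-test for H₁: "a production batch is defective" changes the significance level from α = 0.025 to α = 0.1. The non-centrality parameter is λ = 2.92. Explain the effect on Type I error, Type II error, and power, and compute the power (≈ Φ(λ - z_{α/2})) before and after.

Increasing α from 0.025 to 0.1:
• Type I error rate increases (α is the Type I rate by definition).
• Critical value moves from z_{α/2} = 2.241 to 1.645, so power = Φ(λ - z_{α/2}) goes from Φ(2.92 - 2.241) = 0.751 to Φ(2.92 - 1.645) = 0.899.
• Type II error rate β = 1 - power therefore decreases (0.249 → 0.101).
Appropriate when false negatives are costly — here, shipping a defective batch — faulty products reach customers.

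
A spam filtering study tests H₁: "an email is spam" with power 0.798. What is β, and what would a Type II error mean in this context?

β = 1 - power = 1 - 0.798 = 0.202. A Type II error is failing to reject H₀ when H₀ is false (false negative) — here, failing to conclude that an email is spam when in fact it is true. Consequence: a spam email lands in the inbox.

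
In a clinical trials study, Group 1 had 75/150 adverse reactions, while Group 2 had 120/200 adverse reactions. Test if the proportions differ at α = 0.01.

p̂₁ = 0.5, p̂₂ = 0.6, pooled p̂ = 0.557. z = -1.864. Critical: ±2.576. Fail to reject H₀.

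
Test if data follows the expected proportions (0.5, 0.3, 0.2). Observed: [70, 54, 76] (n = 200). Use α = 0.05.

Expected: [100.0, 60.0, 40.0]. χ² = 42.0. df = 2, critical = 5.991. Reject H₀.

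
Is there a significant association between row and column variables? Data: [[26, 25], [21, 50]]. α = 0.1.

χ² = 5.741. df = 1, critical = 2.706. Reject H₀. Variables are dependent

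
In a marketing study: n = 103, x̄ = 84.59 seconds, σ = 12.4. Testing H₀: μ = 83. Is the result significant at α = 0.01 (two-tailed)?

z = (84.59 - 83)/(12.4/√103) = 1.301. Since |z| ≤ 2.576, not significant at α = 0.01.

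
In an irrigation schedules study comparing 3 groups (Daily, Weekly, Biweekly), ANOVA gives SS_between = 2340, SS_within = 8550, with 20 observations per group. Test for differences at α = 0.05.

df_between = 2, df_within = 57. F = MS_between/MS_within = 1170.0/150.0 = 7.8. F_crit ≈ 3.159. Reject H₀. At least one mean differs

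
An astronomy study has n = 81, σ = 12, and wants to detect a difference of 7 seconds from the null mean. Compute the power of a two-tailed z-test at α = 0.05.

SE = σ/√n = 12/√81 = 1.333. Non-centrality λ = d/SE = 7/1.333 = 5.25. Power ≈ Φ(λ - z_{α/2}) = Φ(5.25 - 1.96) = Φ(3.29) = 0.999.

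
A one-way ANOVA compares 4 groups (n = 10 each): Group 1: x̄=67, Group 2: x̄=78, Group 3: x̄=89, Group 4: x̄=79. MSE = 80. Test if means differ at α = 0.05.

Grand mean = 78.25. SS_between = 2427.5, MS_between = 809.17. F = 10.115, F_crit ≈ 2.866. Reject H₀.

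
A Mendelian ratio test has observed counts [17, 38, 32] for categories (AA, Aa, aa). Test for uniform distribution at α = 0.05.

Expected = 29 each. χ² = Σ(O-E)²/E = 8.069. df = 2, critical value = 5.991. Reject H₀.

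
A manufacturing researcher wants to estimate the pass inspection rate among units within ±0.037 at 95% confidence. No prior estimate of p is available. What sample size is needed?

Conservative approach: use p = 0.5 (maximizes p(1-p) = 0.25). n = z²(0.25)/E² = 1.96²×0.25/0.037² = 701.5 → n = 702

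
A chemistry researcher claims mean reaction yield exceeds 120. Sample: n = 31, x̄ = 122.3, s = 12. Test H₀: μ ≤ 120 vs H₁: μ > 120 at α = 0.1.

t = (122.3 - 120)/(12/√31) = 1.067, df = 30. Critical t = 1.31. Fail to reject H₀.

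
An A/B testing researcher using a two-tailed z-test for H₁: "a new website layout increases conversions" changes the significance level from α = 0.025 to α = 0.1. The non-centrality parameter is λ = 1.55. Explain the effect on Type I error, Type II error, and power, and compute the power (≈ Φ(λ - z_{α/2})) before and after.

Increasing α from 0.025 to 0.1:
• Type I error rate increases (α is the Type I rate by definition).
• Critical value moves from z_{α/2} = 2.241 to 1.645, so power = Φ(λ - z_{α/2}) goes from Φ(1.55 - 2.241) = 0.245 to Φ(1.55 - 1.645) = 0.462.
• Type II error rate β = 1 - power therefore decreases (0.755 → 0.538).
Appropriate when false negatives are costly — here, discarding a layout that would have improved conversions — lost revenue.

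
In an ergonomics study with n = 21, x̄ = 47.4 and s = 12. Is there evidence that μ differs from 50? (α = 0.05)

t = (x̄ - μ₀)/(s/√n) = (47.4 - 50)/(12/√21) = -0.993. df = 20, critical t = ±2.086. Fail to reject H₀.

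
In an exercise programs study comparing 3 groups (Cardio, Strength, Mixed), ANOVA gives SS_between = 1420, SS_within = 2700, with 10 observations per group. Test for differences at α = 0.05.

df_between = 2, df_within = 27. F = MS_between/MS_within = 710.0/100.0 = 7.1. F_crit ≈ 3.354. Reject H₀. At least one mean differs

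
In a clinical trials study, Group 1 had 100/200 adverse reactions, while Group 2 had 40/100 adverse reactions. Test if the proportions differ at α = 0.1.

p̂₁ = 0.5, p̂₂ = 0.4, pooled p̂ = 0.467. z = 1.637. Critical: ±1.645. Fail to reject H₀.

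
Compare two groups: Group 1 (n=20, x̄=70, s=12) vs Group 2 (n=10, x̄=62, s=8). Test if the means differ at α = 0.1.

Pooled sp = 10.88. t = 1.899, df = 28. Critical t = ±1.701. Reject H₀.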